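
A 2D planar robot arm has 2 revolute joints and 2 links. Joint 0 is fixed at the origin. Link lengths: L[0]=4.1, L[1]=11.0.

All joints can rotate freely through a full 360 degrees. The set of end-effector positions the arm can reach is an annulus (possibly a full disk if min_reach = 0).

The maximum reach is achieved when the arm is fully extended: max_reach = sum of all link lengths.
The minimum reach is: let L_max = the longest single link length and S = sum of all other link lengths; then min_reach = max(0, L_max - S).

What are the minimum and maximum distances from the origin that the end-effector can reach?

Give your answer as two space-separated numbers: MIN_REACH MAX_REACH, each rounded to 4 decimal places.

Link lengths: [4.1, 11.0]
max_reach = 4.1 + 11 = 15.1
L_max = max([4.1, 11.0]) = 11
S (sum of others) = 15.1 - 11 = 4.1
min_reach = max(0, 11 - 4.1) = max(0, 6.9) = 6.9

Answer: 6.9000 15.1000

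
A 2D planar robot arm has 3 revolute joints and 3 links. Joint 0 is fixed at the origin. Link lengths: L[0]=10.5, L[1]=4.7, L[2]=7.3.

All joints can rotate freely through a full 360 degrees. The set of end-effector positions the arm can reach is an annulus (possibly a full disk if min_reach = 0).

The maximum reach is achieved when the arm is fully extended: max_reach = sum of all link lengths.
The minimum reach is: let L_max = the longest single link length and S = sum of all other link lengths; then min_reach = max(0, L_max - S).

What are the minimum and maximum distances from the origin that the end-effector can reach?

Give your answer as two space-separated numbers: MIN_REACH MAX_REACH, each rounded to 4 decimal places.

Answer: 0.0000 22.5000

Derivation:
Link lengths: [10.5, 4.7, 7.3]
max_reach = 10.5 + 4.7 + 7.3 = 22.5
L_max = max([10.5, 4.7, 7.3]) = 10.5
S (sum of others) = 22.5 - 10.5 = 12
min_reach = max(0, 10.5 - 12) = max(0, -1.5) = 0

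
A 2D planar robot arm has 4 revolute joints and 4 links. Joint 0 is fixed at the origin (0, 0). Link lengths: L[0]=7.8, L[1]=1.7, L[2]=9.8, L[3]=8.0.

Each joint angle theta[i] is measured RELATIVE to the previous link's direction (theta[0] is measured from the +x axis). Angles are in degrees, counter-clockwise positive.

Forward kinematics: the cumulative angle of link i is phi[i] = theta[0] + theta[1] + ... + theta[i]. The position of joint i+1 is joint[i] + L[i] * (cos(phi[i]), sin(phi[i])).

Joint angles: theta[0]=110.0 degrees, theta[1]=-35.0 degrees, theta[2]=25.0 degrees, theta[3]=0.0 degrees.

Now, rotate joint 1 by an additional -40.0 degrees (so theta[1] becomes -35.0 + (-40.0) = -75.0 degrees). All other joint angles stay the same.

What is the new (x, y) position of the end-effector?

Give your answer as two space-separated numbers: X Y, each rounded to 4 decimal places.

Answer: 7.6248 23.7199

Derivation:
joint[0] = (0.0000, 0.0000)  (base)
link 0: phi[0] = 110 = 110 deg
  cos(110 deg) = -0.3420, sin(110 deg) = 0.9397
  joint[1] = (0.0000, 0.0000) + 7.8 * (-0.3420, 0.9397) = (0.0000 + -2.6678, 0.0000 + 7.3296) = (-2.6678, 7.3296)
link 1: phi[1] = 110 + -75 = 35 deg
  cos(35 deg) = 0.8192, sin(35 deg) = 0.5736
  joint[2] = (-2.6678, 7.3296) + 1.7 * (0.8192, 0.5736) = (-2.6678 + 1.3926, 7.3296 + 0.9751) = (-1.2752, 8.3047)
link 2: phi[2] = 110 + -75 + 25 = 60 deg
  cos(60 deg) = 0.5000, sin(60 deg) = 0.8660
  joint[3] = (-1.2752, 8.3047) + 9.8 * (0.5000, 0.8660) = (-1.2752 + 4.9000, 8.3047 + 8.4870) = (3.6248, 16.7917)
link 3: phi[3] = 110 + -75 + 25 + 0 = 60 deg
  cos(60 deg) = 0.5000, sin(60 deg) = 0.8660
  joint[4] = (3.6248, 16.7917) + 8 * (0.5000, 0.8660) = (3.6248 + 4.0000, 16.7917 + 6.9282) = (7.6248, 23.7199)
End effector: (7.6248, 23.7199)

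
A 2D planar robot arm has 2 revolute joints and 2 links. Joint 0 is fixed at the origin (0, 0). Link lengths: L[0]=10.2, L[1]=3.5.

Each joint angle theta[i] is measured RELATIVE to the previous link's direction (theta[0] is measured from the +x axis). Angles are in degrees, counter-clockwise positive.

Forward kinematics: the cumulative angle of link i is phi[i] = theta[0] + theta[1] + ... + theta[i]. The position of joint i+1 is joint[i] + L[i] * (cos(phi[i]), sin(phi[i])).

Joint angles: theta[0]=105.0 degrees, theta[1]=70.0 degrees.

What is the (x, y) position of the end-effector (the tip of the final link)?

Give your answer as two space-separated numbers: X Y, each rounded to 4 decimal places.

Answer: -6.1266 10.1575

Derivation:
joint[0] = (0.0000, 0.0000)  (base)
link 0: phi[0] = 105 = 105 deg
  cos(105 deg) = -0.2588, sin(105 deg) = 0.9659
  joint[1] = (0.0000, 0.0000) + 10.2 * (-0.2588, 0.9659) = (0.0000 + -2.6400, 0.0000 + 9.8524) = (-2.6400, 9.8524)
link 1: phi[1] = 105 + 70 = 175 deg
  cos(175 deg) = -0.9962, sin(175 deg) = 0.0872
  joint[2] = (-2.6400, 9.8524) + 3.5 * (-0.9962, 0.0872) = (-2.6400 + -3.4867, 9.8524 + 0.3050) = (-6.1266, 10.1575)
End effector: (-6.1266, 10.1575)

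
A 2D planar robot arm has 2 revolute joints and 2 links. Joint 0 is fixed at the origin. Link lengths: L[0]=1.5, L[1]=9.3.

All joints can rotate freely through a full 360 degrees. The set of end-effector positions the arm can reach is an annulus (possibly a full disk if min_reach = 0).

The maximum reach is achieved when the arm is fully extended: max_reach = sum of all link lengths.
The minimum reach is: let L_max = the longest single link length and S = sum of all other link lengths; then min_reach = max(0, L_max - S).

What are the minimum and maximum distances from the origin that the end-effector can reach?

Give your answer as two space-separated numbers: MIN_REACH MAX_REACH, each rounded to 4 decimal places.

Link lengths: [1.5, 9.3]
max_reach = 1.5 + 9.3 = 10.8
L_max = max([1.5, 9.3]) = 9.3
S (sum of others) = 10.8 - 9.3 = 1.5
min_reach = max(0, 9.3 - 1.5) = max(0, 7.8) = 7.8

Answer: 7.8000 10.8000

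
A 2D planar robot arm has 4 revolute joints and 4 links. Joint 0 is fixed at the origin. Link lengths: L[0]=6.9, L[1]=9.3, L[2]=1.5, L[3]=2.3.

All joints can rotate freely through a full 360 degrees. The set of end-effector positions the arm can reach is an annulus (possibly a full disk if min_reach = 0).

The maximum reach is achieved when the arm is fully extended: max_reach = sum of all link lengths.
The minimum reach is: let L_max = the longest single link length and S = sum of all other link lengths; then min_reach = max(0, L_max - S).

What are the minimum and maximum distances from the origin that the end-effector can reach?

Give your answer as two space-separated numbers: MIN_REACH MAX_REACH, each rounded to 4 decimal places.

Link lengths: [6.9, 9.3, 1.5, 2.3]
max_reach = 6.9 + 9.3 + 1.5 + 2.3 = 20
L_max = max([6.9, 9.3, 1.5, 2.3]) = 9.3
S (sum of others) = 20 - 9.3 = 10.7
min_reach = max(0, 9.3 - 10.7) = max(0, -1.4) = 0

Answer: 0.0000 20.0000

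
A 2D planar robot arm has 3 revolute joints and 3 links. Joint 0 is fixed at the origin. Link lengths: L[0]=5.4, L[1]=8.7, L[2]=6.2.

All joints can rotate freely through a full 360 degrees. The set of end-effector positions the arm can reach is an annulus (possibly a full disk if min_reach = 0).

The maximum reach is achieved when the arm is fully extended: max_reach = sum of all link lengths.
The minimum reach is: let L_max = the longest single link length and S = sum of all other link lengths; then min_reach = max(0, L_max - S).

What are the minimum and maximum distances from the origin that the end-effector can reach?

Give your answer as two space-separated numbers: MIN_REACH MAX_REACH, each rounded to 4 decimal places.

Answer: 0.0000 20.3000

Derivation:
Link lengths: [5.4, 8.7, 6.2]
max_reach = 5.4 + 8.7 + 6.2 = 20.3
L_max = max([5.4, 8.7, 6.2]) = 8.7
S (sum of others) = 20.3 - 8.7 = 11.6
min_reach = max(0, 8.7 - 11.6) = max(0, -2.9) = 0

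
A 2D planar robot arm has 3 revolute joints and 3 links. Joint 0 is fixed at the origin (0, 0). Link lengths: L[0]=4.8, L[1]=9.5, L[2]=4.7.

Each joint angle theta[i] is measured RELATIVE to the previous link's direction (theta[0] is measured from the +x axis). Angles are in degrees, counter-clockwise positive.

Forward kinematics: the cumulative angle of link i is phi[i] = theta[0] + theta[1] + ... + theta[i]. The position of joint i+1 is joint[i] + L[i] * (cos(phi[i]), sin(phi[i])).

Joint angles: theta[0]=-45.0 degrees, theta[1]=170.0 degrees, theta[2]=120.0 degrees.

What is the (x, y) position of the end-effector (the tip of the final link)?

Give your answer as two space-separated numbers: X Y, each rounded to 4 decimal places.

Answer: -4.0412 0.1282

Derivation:
joint[0] = (0.0000, 0.0000)  (base)
link 0: phi[0] = -45 = -45 deg
  cos(-45 deg) = 0.7071, sin(-45 deg) = -0.7071
  joint[1] = (0.0000, 0.0000) + 4.8 * (0.7071, -0.7071) = (0.0000 + 3.3941, 0.0000 + -3.3941) = (3.3941, -3.3941)
link 1: phi[1] = -45 + 170 = 125 deg
  cos(125 deg) = -0.5736, sin(125 deg) = 0.8192
  joint[2] = (3.3941, -3.3941) + 9.5 * (-0.5736, 0.8192) = (3.3941 + -5.4490, -3.3941 + 7.7819) = (-2.0549, 4.3878)
link 2: phi[2] = -45 + 170 + 120 = 245 deg
  cos(245 deg) = -0.4226, sin(245 deg) = -0.9063
  joint[3] = (-2.0549, 4.3878) + 4.7 * (-0.4226, -0.9063) = (-2.0549 + -1.9863, 4.3878 + -4.2596) = (-4.0412, 0.1282)
End effector: (-4.0412, 0.1282)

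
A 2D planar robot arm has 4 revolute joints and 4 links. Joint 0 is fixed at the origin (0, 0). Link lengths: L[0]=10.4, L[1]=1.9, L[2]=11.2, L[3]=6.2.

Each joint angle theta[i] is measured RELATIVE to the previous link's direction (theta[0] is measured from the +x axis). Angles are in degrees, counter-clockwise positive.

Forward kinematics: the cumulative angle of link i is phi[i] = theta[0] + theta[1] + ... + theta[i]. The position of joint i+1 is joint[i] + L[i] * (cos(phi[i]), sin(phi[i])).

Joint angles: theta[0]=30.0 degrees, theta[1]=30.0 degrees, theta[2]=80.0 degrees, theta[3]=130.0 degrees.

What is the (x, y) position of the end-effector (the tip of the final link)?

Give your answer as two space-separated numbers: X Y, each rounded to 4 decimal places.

Answer: 1.3770 7.8447

Derivation:
joint[0] = (0.0000, 0.0000)  (base)
link 0: phi[0] = 30 = 30 deg
  cos(30 deg) = 0.8660, sin(30 deg) = 0.5000
  joint[1] = (0.0000, 0.0000) + 10.4 * (0.8660, 0.5000) = (0.0000 + 9.0067, 0.0000 + 5.2000) = (9.0067, 5.2000)
link 1: phi[1] = 30 + 30 = 60 deg
  cos(60 deg) = 0.5000, sin(60 deg) = 0.8660
  joint[2] = (9.0067, 5.2000) + 1.9 * (0.5000, 0.8660) = (9.0067 + 0.9500, 5.2000 + 1.6454) = (9.9567, 6.8454)
link 2: phi[2] = 30 + 30 + 80 = 140 deg
  cos(140 deg) = -0.7660, sin(140 deg) = 0.6428
  joint[3] = (9.9567, 6.8454) + 11.2 * (-0.7660, 0.6428) = (9.9567 + -8.5797, 6.8454 + 7.1992) = (1.3770, 14.0447)
link 3: phi[3] = 30 + 30 + 80 + 130 = 270 deg
  cos(270 deg) = -0.0000, sin(270 deg) = -1.0000
  joint[4] = (1.3770, 14.0447) + 6.2 * (-0.0000, -1.0000) = (1.3770 + -0.0000, 14.0447 + -6.2000) = (1.3770, 7.8447)
End effector: (1.3770, 7.8447)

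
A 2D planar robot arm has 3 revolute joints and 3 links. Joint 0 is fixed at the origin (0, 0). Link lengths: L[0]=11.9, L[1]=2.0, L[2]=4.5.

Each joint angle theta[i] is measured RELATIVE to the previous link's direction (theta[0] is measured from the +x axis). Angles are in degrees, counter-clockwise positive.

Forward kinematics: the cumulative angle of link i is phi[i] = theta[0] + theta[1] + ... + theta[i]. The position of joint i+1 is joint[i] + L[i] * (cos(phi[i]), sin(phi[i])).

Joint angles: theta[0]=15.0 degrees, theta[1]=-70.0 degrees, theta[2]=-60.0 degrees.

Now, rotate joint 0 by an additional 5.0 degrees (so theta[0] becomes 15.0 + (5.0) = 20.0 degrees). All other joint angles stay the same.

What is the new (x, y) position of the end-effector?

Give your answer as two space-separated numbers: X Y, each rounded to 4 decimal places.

Answer: 10.9288 -1.6907

Derivation:
joint[0] = (0.0000, 0.0000)  (base)
link 0: phi[0] = 20 = 20 deg
  cos(20 deg) = 0.9397, sin(20 deg) = 0.3420
  joint[1] = (0.0000, 0.0000) + 11.9 * (0.9397, 0.3420) = (0.0000 + 11.1823, 0.0000 + 4.0700) = (11.1823, 4.0700)
link 1: phi[1] = 20 + -70 = -50 deg
  cos(-50 deg) = 0.6428, sin(-50 deg) = -0.7660
  joint[2] = (11.1823, 4.0700) + 2 * (0.6428, -0.7660) = (11.1823 + 1.2856, 4.0700 + -1.5321) = (12.4679, 2.5380)
link 2: phi[2] = 20 + -70 + -60 = -110 deg
  cos(-110 deg) = -0.3420, sin(-110 deg) = -0.9397
  joint[3] = (12.4679, 2.5380) + 4.5 * (-0.3420, -0.9397) = (12.4679 + -1.5391, 2.5380 + -4.2286) = (10.9288, -1.6907)
End effector: (10.9288, -1.6907)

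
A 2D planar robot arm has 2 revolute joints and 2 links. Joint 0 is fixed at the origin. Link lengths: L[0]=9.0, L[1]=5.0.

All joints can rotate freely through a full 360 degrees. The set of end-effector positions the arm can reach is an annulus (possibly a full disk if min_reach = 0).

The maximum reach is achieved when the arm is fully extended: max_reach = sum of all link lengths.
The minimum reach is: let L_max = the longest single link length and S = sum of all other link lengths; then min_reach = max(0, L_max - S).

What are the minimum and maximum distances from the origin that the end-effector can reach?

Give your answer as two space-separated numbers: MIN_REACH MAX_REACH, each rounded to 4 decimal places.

Link lengths: [9.0, 5.0]
max_reach = 9 + 5 = 14
L_max = max([9.0, 5.0]) = 9
S (sum of others) = 14 - 9 = 5
min_reach = max(0, 9 - 5) = max(0, 4) = 4

Answer: 4.0000 14.0000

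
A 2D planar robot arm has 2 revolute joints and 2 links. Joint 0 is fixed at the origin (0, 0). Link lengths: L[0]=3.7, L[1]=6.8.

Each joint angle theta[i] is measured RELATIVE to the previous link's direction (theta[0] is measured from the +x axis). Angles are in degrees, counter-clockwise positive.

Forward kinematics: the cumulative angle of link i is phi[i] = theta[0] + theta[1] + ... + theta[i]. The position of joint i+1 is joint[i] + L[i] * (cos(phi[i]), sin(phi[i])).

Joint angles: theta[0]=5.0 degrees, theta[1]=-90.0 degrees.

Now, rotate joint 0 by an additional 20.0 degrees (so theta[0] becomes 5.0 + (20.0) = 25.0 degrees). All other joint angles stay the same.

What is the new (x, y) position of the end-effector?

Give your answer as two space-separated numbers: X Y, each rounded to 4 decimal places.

joint[0] = (0.0000, 0.0000)  (base)
link 0: phi[0] = 25 = 25 deg
  cos(25 deg) = 0.9063, sin(25 deg) = 0.4226
  joint[1] = (0.0000, 0.0000) + 3.7 * (0.9063, 0.4226) = (0.0000 + 3.3533, 0.0000 + 1.5637) = (3.3533, 1.5637)
link 1: phi[1] = 25 + -90 = -65 deg
  cos(-65 deg) = 0.4226, sin(-65 deg) = -0.9063
  joint[2] = (3.3533, 1.5637) + 6.8 * (0.4226, -0.9063) = (3.3533 + 2.8738, 1.5637 + -6.1629) = (6.2271, -4.5992)
End effector: (6.2271, -4.5992)

Answer: 6.2271 -4.5992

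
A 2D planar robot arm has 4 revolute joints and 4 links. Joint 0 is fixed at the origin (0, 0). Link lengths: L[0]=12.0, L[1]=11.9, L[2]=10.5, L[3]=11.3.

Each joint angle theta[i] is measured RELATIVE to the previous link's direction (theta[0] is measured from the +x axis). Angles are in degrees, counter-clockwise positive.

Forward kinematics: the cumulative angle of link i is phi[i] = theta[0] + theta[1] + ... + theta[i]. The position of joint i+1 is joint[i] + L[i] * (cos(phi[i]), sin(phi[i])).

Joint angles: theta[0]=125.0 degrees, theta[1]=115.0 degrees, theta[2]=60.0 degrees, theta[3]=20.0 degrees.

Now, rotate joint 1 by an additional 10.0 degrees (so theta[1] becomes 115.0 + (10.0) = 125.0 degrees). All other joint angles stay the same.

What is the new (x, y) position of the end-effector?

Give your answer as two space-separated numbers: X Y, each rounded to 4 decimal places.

Answer: 5.5824 -15.0460

Derivation:
joint[0] = (0.0000, 0.0000)  (base)
link 0: phi[0] = 125 = 125 deg
  cos(125 deg) = -0.5736, sin(125 deg) = 0.8192
  joint[1] = (0.0000, 0.0000) + 12 * (-0.5736, 0.8192) = (0.0000 + -6.8829, 0.0000 + 9.8298) = (-6.8829, 9.8298)
link 1: phi[1] = 125 + 125 = 250 deg
  cos(250 deg) = -0.3420, sin(250 deg) = -0.9397
  joint[2] = (-6.8829, 9.8298) + 11.9 * (-0.3420, -0.9397) = (-6.8829 + -4.0700, 9.8298 + -11.1823) = (-10.9530, -1.3525)
link 2: phi[2] = 125 + 125 + 60 = 310 deg
  cos(310 deg) = 0.6428, sin(310 deg) = -0.7660
  joint[3] = (-10.9530, -1.3525) + 10.5 * (0.6428, -0.7660) = (-10.9530 + 6.7493, -1.3525 + -8.0435) = (-4.2037, -9.3960)
link 3: phi[3] = 125 + 125 + 60 + 20 = 330 deg
  cos(330 deg) = 0.8660, sin(330 deg) = -0.5000
  joint[4] = (-4.2037, -9.3960) + 11.3 * (0.8660, -0.5000) = (-4.2037 + 9.7861, -9.3960 + -5.6500) = (5.5824, -15.0460)
End effector: (5.5824, -15.0460)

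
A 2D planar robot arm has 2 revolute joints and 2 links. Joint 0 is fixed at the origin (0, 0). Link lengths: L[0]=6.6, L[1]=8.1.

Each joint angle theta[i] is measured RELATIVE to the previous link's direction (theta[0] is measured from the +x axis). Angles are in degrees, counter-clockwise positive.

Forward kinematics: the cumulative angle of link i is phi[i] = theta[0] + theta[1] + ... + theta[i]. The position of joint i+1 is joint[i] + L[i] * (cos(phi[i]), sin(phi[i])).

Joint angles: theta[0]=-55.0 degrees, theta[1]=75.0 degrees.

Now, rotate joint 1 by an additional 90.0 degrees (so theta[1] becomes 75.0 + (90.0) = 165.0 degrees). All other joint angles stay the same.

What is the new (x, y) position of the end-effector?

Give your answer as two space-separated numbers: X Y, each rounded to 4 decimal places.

Answer: 1.0152 2.2051

Derivation:
joint[0] = (0.0000, 0.0000)  (base)
link 0: phi[0] = -55 = -55 deg
  cos(-55 deg) = 0.5736, sin(-55 deg) = -0.8192
  joint[1] = (0.0000, 0.0000) + 6.6 * (0.5736, -0.8192) = (0.0000 + 3.7856, 0.0000 + -5.4064) = (3.7856, -5.4064)
link 1: phi[1] = -55 + 165 = 110 deg
  cos(110 deg) = -0.3420, sin(110 deg) = 0.9397
  joint[2] = (3.7856, -5.4064) + 8.1 * (-0.3420, 0.9397) = (3.7856 + -2.7704, -5.4064 + 7.6115) = (1.0152, 2.2051)
End effector: (1.0152, 2.2051)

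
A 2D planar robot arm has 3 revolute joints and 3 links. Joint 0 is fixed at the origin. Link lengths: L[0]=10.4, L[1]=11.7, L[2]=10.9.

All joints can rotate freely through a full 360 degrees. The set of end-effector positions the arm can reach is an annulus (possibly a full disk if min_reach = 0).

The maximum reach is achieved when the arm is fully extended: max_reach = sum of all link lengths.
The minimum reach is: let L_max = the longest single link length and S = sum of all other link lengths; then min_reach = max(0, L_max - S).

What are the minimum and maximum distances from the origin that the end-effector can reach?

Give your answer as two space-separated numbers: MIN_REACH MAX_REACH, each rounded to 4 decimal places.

Link lengths: [10.4, 11.7, 10.9]
max_reach = 10.4 + 11.7 + 10.9 = 33
L_max = max([10.4, 11.7, 10.9]) = 11.7
S (sum of others) = 33 - 11.7 = 21.3
min_reach = max(0, 11.7 - 21.3) = max(0, -9.6) = 0

Answer: 0.0000 33.0000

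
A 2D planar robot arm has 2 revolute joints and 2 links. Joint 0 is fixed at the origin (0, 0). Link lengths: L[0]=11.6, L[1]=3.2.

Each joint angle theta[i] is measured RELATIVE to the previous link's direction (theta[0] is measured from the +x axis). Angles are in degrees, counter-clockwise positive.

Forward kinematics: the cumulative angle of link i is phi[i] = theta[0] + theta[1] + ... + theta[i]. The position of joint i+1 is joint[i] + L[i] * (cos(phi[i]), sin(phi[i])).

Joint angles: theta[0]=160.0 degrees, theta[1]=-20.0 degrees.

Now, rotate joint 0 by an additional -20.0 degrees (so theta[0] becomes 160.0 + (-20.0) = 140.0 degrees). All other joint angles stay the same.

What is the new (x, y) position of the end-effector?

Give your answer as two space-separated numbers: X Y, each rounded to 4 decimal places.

Answer: -10.4861 10.2276

Derivation:
joint[0] = (0.0000, 0.0000)  (base)
link 0: phi[0] = 140 = 140 deg
  cos(140 deg) = -0.7660, sin(140 deg) = 0.6428
  joint[1] = (0.0000, 0.0000) + 11.6 * (-0.7660, 0.6428) = (0.0000 + -8.8861, 0.0000 + 7.4563) = (-8.8861, 7.4563)
link 1: phi[1] = 140 + -20 = 120 deg
  cos(120 deg) = -0.5000, sin(120 deg) = 0.8660
  joint[2] = (-8.8861, 7.4563) + 3.2 * (-0.5000, 0.8660) = (-8.8861 + -1.6000, 7.4563 + 2.7713) = (-10.4861, 10.2276)
End effector: (-10.4861, 10.2276)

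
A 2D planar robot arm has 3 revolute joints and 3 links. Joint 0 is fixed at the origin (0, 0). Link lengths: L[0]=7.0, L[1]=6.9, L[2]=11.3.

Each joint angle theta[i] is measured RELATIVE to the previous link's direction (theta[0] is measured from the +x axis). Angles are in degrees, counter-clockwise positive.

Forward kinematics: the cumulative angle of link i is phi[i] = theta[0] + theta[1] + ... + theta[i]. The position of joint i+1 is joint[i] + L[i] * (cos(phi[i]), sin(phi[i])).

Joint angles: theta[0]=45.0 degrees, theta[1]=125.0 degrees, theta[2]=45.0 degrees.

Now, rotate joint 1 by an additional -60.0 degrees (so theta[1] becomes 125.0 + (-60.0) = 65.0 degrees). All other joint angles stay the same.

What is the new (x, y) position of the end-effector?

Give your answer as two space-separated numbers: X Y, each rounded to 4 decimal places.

Answer: -7.6515 16.2092

Derivation:
joint[0] = (0.0000, 0.0000)  (base)
link 0: phi[0] = 45 = 45 deg
  cos(45 deg) = 0.7071, sin(45 deg) = 0.7071
  joint[1] = (0.0000, 0.0000) + 7 * (0.7071, 0.7071) = (0.0000 + 4.9497, 0.0000 + 4.9497) = (4.9497, 4.9497)
link 1: phi[1] = 45 + 65 = 110 deg
  cos(110 deg) = -0.3420, sin(110 deg) = 0.9397
  joint[2] = (4.9497, 4.9497) + 6.9 * (-0.3420, 0.9397) = (4.9497 + -2.3599, 4.9497 + 6.4839) = (2.5898, 11.4336)
link 2: phi[2] = 45 + 65 + 45 = 155 deg
  cos(155 deg) = -0.9063, sin(155 deg) = 0.4226
  joint[3] = (2.5898, 11.4336) + 11.3 * (-0.9063, 0.4226) = (2.5898 + -10.2413, 11.4336 + 4.7756) = (-7.6515, 16.2092)
End effector: (-7.6515, 16.2092)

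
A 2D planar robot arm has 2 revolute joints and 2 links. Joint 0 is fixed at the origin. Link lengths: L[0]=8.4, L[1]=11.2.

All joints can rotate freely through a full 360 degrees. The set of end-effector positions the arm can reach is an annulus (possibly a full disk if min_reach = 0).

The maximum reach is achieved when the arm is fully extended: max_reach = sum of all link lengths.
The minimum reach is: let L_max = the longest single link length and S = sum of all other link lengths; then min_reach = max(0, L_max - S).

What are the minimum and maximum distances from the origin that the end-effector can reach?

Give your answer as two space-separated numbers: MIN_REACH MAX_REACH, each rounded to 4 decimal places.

Link lengths: [8.4, 11.2]
max_reach = 8.4 + 11.2 = 19.6
L_max = max([8.4, 11.2]) = 11.2
S (sum of others) = 19.6 - 11.2 = 8.4
min_reach = max(0, 11.2 - 8.4) = max(0, 2.8) = 2.8

Answer: 2.8000 19.6000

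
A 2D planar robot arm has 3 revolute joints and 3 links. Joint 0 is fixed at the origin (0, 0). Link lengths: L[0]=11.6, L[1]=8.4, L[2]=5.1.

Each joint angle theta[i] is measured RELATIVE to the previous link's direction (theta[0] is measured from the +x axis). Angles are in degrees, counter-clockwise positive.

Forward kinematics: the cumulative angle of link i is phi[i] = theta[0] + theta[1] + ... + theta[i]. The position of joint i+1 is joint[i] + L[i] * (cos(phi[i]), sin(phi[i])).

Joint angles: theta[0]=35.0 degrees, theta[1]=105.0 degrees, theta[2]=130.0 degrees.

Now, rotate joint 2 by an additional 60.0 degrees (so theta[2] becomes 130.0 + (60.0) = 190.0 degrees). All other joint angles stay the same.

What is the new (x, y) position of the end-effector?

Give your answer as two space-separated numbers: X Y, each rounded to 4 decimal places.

joint[0] = (0.0000, 0.0000)  (base)
link 0: phi[0] = 35 = 35 deg
  cos(35 deg) = 0.8192, sin(35 deg) = 0.5736
  joint[1] = (0.0000, 0.0000) + 11.6 * (0.8192, 0.5736) = (0.0000 + 9.5022, 0.0000 + 6.6535) = (9.5022, 6.6535)
link 1: phi[1] = 35 + 105 = 140 deg
  cos(140 deg) = -0.7660, sin(140 deg) = 0.6428
  joint[2] = (9.5022, 6.6535) + 8.4 * (-0.7660, 0.6428) = (9.5022 + -6.4348, 6.6535 + 5.3994) = (3.0674, 12.0529)
link 2: phi[2] = 35 + 105 + 190 = 330 deg
  cos(330 deg) = 0.8660, sin(330 deg) = -0.5000
  joint[3] = (3.0674, 12.0529) + 5.1 * (0.8660, -0.5000) = (3.0674 + 4.4167, 12.0529 + -2.5500) = (7.4841, 9.5029)
End effector: (7.4841, 9.5029)

Answer: 7.4841 9.5029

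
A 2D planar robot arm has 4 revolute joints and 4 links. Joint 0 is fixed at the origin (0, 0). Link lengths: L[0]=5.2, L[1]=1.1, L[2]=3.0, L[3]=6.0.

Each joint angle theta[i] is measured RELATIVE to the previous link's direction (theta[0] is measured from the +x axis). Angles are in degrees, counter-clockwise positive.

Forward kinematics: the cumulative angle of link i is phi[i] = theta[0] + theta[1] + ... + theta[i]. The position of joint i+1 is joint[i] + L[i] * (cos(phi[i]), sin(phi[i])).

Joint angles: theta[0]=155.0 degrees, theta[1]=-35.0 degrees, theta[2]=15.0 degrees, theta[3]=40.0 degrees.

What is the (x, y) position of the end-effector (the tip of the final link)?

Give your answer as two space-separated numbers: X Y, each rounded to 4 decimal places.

Answer: -13.3613 5.7945

Derivation:
joint[0] = (0.0000, 0.0000)  (base)
link 0: phi[0] = 155 = 155 deg
  cos(155 deg) = -0.9063, sin(155 deg) = 0.4226
  joint[1] = (0.0000, 0.0000) + 5.2 * (-0.9063, 0.4226) = (0.0000 + -4.7128, 0.0000 + 2.1976) = (-4.7128, 2.1976)
link 1: phi[1] = 155 + -35 = 120 deg
  cos(120 deg) = -0.5000, sin(120 deg) = 0.8660
  joint[2] = (-4.7128, 2.1976) + 1.1 * (-0.5000, 0.8660) = (-4.7128 + -0.5500, 2.1976 + 0.9526) = (-5.2628, 3.1502)
link 2: phi[2] = 155 + -35 + 15 = 135 deg
  cos(135 deg) = -0.7071, sin(135 deg) = 0.7071
  joint[3] = (-5.2628, 3.1502) + 3 * (-0.7071, 0.7071) = (-5.2628 + -2.1213, 3.1502 + 2.1213) = (-7.3841, 5.2716)
link 3: phi[3] = 155 + -35 + 15 + 40 = 175 deg
  cos(175 deg) = -0.9962, sin(175 deg) = 0.0872
  joint[4] = (-7.3841, 5.2716) + 6 * (-0.9962, 0.0872) = (-7.3841 + -5.9772, 5.2716 + 0.5229) = (-13.3613, 5.7945)
End effector: (-13.3613, 5.7945)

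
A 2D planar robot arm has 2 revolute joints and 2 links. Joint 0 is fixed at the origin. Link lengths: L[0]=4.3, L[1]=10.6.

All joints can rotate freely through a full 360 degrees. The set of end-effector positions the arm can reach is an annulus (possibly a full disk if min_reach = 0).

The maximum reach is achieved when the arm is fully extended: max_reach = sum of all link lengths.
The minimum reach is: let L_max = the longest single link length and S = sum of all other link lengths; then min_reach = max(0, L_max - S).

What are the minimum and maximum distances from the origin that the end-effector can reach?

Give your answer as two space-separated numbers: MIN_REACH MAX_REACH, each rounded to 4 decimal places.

Answer: 6.3000 14.9000

Derivation:
Link lengths: [4.3, 10.6]
max_reach = 4.3 + 10.6 = 14.9
L_max = max([4.3, 10.6]) = 10.6
S (sum of others) = 14.9 - 10.6 = 4.3
min_reach = max(0, 10.6 - 4.3) = max(0, 6.3) = 6.3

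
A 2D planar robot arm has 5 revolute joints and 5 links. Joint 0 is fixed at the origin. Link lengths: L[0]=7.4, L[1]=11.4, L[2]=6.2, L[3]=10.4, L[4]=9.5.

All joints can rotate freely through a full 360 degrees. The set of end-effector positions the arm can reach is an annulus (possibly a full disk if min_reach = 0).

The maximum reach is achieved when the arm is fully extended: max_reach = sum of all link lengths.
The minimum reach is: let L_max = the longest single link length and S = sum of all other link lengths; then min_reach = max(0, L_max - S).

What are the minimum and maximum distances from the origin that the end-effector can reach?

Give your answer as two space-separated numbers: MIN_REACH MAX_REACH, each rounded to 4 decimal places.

Answer: 0.0000 44.9000

Derivation:
Link lengths: [7.4, 11.4, 6.2, 10.4, 9.5]
max_reach = 7.4 + 11.4 + 6.2 + 10.4 + 9.5 = 44.9
L_max = max([7.4, 11.4, 6.2, 10.4, 9.5]) = 11.4
S (sum of others) = 44.9 - 11.4 = 33.5
min_reach = max(0, 11.4 - 33.5) = max(0, -22.1) = 0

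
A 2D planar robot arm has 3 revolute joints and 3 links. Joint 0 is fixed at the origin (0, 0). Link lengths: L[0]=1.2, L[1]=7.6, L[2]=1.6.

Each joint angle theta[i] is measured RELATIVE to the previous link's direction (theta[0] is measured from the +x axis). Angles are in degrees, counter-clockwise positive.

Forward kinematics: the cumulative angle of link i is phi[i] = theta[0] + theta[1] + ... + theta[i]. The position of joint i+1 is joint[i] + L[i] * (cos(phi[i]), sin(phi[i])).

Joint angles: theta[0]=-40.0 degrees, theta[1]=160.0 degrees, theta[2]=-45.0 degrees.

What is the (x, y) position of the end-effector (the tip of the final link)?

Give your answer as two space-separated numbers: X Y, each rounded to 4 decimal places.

Answer: -2.4666 7.3559

Derivation:
joint[0] = (0.0000, 0.0000)  (base)
link 0: phi[0] = -40 = -40 deg
  cos(-40 deg) = 0.7660, sin(-40 deg) = -0.6428
  joint[1] = (0.0000, 0.0000) + 1.2 * (0.7660, -0.6428) = (0.0000 + 0.9193, 0.0000 + -0.7713) = (0.9193, -0.7713)
link 1: phi[1] = -40 + 160 = 120 deg
  cos(120 deg) = -0.5000, sin(120 deg) = 0.8660
  joint[2] = (0.9193, -0.7713) + 7.6 * (-0.5000, 0.8660) = (0.9193 + -3.8000, -0.7713 + 6.5818) = (-2.8807, 5.8104)
link 2: phi[2] = -40 + 160 + -45 = 75 deg
  cos(75 deg) = 0.2588, sin(75 deg) = 0.9659
  joint[3] = (-2.8807, 5.8104) + 1.6 * (0.2588, 0.9659) = (-2.8807 + 0.4141, 5.8104 + 1.5455) = (-2.4666, 7.3559)
End effector: (-2.4666, 7.3559)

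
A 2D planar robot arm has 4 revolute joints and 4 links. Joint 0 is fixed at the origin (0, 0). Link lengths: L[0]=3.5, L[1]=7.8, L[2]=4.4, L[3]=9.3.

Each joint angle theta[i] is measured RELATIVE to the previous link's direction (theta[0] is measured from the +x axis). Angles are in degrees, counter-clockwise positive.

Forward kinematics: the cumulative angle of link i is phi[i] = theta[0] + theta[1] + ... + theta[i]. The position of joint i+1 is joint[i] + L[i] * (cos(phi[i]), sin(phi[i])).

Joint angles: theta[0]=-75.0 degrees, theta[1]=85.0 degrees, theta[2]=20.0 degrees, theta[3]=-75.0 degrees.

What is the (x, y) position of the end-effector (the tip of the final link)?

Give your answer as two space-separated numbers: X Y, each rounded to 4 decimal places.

Answer: 18.9740 -6.4024

Derivation:
joint[0] = (0.0000, 0.0000)  (base)
link 0: phi[0] = -75 = -75 deg
  cos(-75 deg) = 0.2588, sin(-75 deg) = -0.9659
  joint[1] = (0.0000, 0.0000) + 3.5 * (0.2588, -0.9659) = (0.0000 + 0.9059, 0.0000 + -3.3807) = (0.9059, -3.3807)
link 1: phi[1] = -75 + 85 = 10 deg
  cos(10 deg) = 0.9848, sin(10 deg) = 0.1736
  joint[2] = (0.9059, -3.3807) + 7.8 * (0.9848, 0.1736) = (0.9059 + 7.6815, -3.3807 + 1.3545) = (8.5874, -2.0263)
link 2: phi[2] = -75 + 85 + 20 = 30 deg
  cos(30 deg) = 0.8660, sin(30 deg) = 0.5000
  joint[3] = (8.5874, -2.0263) + 4.4 * (0.8660, 0.5000) = (8.5874 + 3.8105, -2.0263 + 2.2000) = (12.3979, 0.1737)
link 3: phi[3] = -75 + 85 + 20 + -75 = -45 deg
  cos(-45 deg) = 0.7071, sin(-45 deg) = -0.7071
  joint[4] = (12.3979, 0.1737) + 9.3 * (0.7071, -0.7071) = (12.3979 + 6.5761, 0.1737 + -6.5761) = (18.9740, -6.4024)
End effector: (18.9740, -6.4024)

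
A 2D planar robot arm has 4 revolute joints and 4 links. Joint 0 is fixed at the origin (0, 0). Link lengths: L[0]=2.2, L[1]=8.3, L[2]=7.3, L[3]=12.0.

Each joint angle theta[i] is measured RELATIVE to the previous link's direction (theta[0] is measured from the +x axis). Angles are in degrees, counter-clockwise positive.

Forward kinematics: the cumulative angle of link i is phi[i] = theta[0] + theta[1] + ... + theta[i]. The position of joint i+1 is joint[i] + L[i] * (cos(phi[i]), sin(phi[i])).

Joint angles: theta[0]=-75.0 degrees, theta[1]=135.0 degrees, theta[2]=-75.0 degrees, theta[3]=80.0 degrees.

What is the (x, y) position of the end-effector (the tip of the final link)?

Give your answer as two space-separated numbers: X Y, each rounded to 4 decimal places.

Answer: 16.8421 14.0493

Derivation:
joint[0] = (0.0000, 0.0000)  (base)
link 0: phi[0] = -75 = -75 deg
  cos(-75 deg) = 0.2588, sin(-75 deg) = -0.9659
  joint[1] = (0.0000, 0.0000) + 2.2 * (0.2588, -0.9659) = (0.0000 + 0.5694, 0.0000 + -2.1250) = (0.5694, -2.1250)
link 1: phi[1] = -75 + 135 = 60 deg
  cos(60 deg) = 0.5000, sin(60 deg) = 0.8660
  joint[2] = (0.5694, -2.1250) + 8.3 * (0.5000, 0.8660) = (0.5694 + 4.1500, -2.1250 + 7.1880) = (4.7194, 5.0630)
link 2: phi[2] = -75 + 135 + -75 = -15 deg
  cos(-15 deg) = 0.9659, sin(-15 deg) = -0.2588
  joint[3] = (4.7194, 5.0630) + 7.3 * (0.9659, -0.2588) = (4.7194 + 7.0513, 5.0630 + -1.8894) = (11.7707, 3.1736)
link 3: phi[3] = -75 + 135 + -75 + 80 = 65 deg
  cos(65 deg) = 0.4226, sin(65 deg) = 0.9063
  joint[4] = (11.7707, 3.1736) + 12 * (0.4226, 0.9063) = (11.7707 + 5.0714, 3.1736 + 10.8757) = (16.8421, 14.0493)
End effector: (16.8421, 14.0493)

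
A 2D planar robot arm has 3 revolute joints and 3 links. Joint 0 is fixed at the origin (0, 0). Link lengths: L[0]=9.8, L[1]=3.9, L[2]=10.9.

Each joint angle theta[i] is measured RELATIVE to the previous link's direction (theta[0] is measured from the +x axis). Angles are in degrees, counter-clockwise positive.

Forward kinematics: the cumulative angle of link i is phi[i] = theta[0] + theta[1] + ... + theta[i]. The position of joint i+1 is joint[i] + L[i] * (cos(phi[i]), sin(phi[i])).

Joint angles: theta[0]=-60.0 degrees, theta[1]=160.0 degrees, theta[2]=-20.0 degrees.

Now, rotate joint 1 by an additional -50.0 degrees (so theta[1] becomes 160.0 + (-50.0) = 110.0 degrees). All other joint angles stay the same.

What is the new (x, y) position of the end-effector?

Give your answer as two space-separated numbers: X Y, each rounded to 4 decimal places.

joint[0] = (0.0000, 0.0000)  (base)
link 0: phi[0] = -60 = -60 deg
  cos(-60 deg) = 0.5000, sin(-60 deg) = -0.8660
  joint[1] = (0.0000, 0.0000) + 9.8 * (0.5000, -0.8660) = (0.0000 + 4.9000, 0.0000 + -8.4870) = (4.9000, -8.4870)
link 1: phi[1] = -60 + 110 = 50 deg
  cos(50 deg) = 0.6428, sin(50 deg) = 0.7660
  joint[2] = (4.9000, -8.4870) + 3.9 * (0.6428, 0.7660) = (4.9000 + 2.5069, -8.4870 + 2.9876) = (7.4069, -5.4995)
link 2: phi[2] = -60 + 110 + -20 = 30 deg
  cos(30 deg) = 0.8660, sin(30 deg) = 0.5000
  joint[3] = (7.4069, -5.4995) + 10.9 * (0.8660, 0.5000) = (7.4069 + 9.4397, -5.4995 + 5.4500) = (16.8465, -0.0495)
End effector: (16.8465, -0.0495)

Answer: 16.8465 -0.0495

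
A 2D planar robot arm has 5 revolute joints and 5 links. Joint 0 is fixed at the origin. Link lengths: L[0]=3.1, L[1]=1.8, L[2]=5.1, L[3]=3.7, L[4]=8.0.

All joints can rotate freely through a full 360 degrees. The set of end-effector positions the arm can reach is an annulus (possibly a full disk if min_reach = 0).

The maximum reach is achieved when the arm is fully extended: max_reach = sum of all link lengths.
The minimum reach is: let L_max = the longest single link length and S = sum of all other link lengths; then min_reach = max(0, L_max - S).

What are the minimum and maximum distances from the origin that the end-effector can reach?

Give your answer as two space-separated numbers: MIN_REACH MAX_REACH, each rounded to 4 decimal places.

Link lengths: [3.1, 1.8, 5.1, 3.7, 8.0]
max_reach = 3.1 + 1.8 + 5.1 + 3.7 + 8 = 21.7
L_max = max([3.1, 1.8, 5.1, 3.7, 8.0]) = 8
S (sum of others) = 21.7 - 8 = 13.7
min_reach = max(0, 8 - 13.7) = max(0, -5.7) = 0

Answer: 0.0000 21.7000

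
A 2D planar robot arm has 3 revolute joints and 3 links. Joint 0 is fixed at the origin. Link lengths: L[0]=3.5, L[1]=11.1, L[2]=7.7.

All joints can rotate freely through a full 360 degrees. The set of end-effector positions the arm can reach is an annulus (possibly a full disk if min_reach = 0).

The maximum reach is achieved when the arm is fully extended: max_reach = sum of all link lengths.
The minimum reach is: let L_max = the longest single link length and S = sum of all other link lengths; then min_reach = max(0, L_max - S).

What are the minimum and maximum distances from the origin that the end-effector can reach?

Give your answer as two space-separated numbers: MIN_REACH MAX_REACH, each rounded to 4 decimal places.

Answer: 0.0000 22.3000

Derivation:
Link lengths: [3.5, 11.1, 7.7]
max_reach = 3.5 + 11.1 + 7.7 = 22.3
L_max = max([3.5, 11.1, 7.7]) = 11.1
S (sum of others) = 22.3 - 11.1 = 11.2
min_reach = max(0, 11.1 - 11.2) = max(0, -0.1) = 0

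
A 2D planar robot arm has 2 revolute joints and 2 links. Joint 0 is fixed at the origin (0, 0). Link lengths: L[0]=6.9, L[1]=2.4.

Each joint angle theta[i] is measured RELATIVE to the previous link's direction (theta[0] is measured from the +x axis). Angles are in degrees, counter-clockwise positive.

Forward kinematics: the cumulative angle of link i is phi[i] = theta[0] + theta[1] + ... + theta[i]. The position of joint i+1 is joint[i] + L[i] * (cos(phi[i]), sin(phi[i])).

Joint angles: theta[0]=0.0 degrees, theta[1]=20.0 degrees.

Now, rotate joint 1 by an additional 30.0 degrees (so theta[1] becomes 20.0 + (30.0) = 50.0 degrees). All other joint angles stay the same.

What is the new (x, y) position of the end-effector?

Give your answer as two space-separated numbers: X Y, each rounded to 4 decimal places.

joint[0] = (0.0000, 0.0000)  (base)
link 0: phi[0] = 0 = 0 deg
  cos(0 deg) = 1.0000, sin(0 deg) = 0.0000
  joint[1] = (0.0000, 0.0000) + 6.9 * (1.0000, 0.0000) = (0.0000 + 6.9000, 0.0000 + 0.0000) = (6.9000, 0.0000)
link 1: phi[1] = 0 + 50 = 50 deg
  cos(50 deg) = 0.6428, sin(50 deg) = 0.7660
  joint[2] = (6.9000, 0.0000) + 2.4 * (0.6428, 0.7660) = (6.9000 + 1.5427, 0.0000 + 1.8385) = (8.4427, 1.8385)
End effector: (8.4427, 1.8385)

Answer: 8.4427 1.8385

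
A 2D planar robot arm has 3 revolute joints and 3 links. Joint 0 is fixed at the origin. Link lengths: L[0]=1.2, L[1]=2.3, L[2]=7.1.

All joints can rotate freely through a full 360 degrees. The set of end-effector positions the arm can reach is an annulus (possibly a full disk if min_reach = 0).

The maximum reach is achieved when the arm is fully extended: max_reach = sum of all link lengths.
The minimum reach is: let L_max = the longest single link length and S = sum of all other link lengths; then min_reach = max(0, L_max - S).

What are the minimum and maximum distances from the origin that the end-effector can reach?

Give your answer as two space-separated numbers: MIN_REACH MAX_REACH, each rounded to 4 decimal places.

Answer: 3.6000 10.6000

Derivation:
Link lengths: [1.2, 2.3, 7.1]
max_reach = 1.2 + 2.3 + 7.1 = 10.6
L_max = max([1.2, 2.3, 7.1]) = 7.1
S (sum of others) = 10.6 - 7.1 = 3.5
min_reach = max(0, 7.1 - 3.5) = max(0, 3.6) = 3.6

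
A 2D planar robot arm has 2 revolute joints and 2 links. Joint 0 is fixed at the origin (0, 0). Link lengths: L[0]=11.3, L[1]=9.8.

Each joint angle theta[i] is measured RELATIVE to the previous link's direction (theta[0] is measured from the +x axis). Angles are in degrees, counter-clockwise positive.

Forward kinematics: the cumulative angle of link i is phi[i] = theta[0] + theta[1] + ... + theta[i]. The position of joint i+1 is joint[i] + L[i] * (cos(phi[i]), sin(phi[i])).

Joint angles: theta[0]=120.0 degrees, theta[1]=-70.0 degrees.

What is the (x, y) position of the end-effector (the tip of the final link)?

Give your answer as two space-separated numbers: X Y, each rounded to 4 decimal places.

joint[0] = (0.0000, 0.0000)  (base)
link 0: phi[0] = 120 = 120 deg
  cos(120 deg) = -0.5000, sin(120 deg) = 0.8660
  joint[1] = (0.0000, 0.0000) + 11.3 * (-0.5000, 0.8660) = (0.0000 + -5.6500, 0.0000 + 9.7861) = (-5.6500, 9.7861)
link 1: phi[1] = 120 + -70 = 50 deg
  cos(50 deg) = 0.6428, sin(50 deg) = 0.7660
  joint[2] = (-5.6500, 9.7861) + 9.8 * (0.6428, 0.7660) = (-5.6500 + 6.2993, 9.7861 + 7.5072) = (0.6493, 17.2933)
End effector: (0.6493, 17.2933)

Answer: 0.6493 17.2933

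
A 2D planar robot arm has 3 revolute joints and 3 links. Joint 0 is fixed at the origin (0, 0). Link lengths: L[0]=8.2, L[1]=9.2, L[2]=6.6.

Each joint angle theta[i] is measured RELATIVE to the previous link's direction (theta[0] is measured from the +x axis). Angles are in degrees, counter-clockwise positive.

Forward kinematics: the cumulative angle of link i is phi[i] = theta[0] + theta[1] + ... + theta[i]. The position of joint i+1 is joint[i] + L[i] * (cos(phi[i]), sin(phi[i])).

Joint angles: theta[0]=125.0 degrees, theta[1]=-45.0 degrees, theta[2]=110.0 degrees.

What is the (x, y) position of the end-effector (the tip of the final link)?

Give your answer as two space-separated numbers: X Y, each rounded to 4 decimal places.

joint[0] = (0.0000, 0.0000)  (base)
link 0: phi[0] = 125 = 125 deg
  cos(125 deg) = -0.5736, sin(125 deg) = 0.8192
  joint[1] = (0.0000, 0.0000) + 8.2 * (-0.5736, 0.8192) = (0.0000 + -4.7033, 0.0000 + 6.7170) = (-4.7033, 6.7170)
link 1: phi[1] = 125 + -45 = 80 deg
  cos(80 deg) = 0.1736, sin(80 deg) = 0.9848
  joint[2] = (-4.7033, 6.7170) + 9.2 * (0.1736, 0.9848) = (-4.7033 + 1.5976, 6.7170 + 9.0602) = (-3.1058, 15.7773)
link 2: phi[2] = 125 + -45 + 110 = 190 deg
  cos(190 deg) = -0.9848, sin(190 deg) = -0.1736
  joint[3] = (-3.1058, 15.7773) + 6.6 * (-0.9848, -0.1736) = (-3.1058 + -6.4997, 15.7773 + -1.1461) = (-9.6055, 14.6312)
End effector: (-9.6055, 14.6312)

Answer: -9.6055 14.6312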